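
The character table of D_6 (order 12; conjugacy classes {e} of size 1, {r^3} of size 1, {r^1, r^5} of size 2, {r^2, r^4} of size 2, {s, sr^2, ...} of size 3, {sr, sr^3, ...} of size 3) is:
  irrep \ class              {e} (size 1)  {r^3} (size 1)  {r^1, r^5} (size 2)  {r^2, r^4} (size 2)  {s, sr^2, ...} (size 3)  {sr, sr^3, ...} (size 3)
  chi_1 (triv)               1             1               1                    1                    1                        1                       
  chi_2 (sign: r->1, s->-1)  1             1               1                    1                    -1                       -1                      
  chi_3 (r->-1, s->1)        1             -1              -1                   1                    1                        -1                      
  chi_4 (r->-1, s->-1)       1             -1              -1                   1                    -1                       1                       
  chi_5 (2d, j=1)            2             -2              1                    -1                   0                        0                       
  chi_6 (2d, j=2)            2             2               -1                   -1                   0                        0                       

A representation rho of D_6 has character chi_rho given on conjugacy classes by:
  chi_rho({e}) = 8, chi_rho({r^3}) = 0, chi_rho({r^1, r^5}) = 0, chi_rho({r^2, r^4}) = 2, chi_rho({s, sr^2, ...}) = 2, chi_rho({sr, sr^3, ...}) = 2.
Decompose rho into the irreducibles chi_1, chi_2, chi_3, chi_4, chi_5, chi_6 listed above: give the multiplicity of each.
Multiplicities: chi_1: 2, chi_2: 0, chi_3: 1, chi_4: 1, chi_5: 1, chi_6: 1.

Why: Use <chi_rho, chi> = (1/|G|) sum_C |C| * chi_rho(C) * conj(chi(C)) with |G| = 12 for each irreducible chi in the table:
  <chi_rho, chi_1> = (1/12)[1*(8)*conj(1) + 1*(0)*conj(1) + 2*(0)*conj(1) + 2*(2)*conj(1) + 3*(2)*conj(1) + 3*(2)*conj(1)]
      = (1/12)[(8) + (0) + (0) + (4) + (6) + (6)] = 24/12 = 2
  <chi_rho, chi_2> = (1/12)[1*(8)*conj(1) + 1*(0)*conj(1) + 2*(0)*conj(1) + 2*(2)*conj(1) + 3*(2)*conj(-1) + 3*(2)*conj(-1)]
      = (1/12)[(8) + (0) + (0) + (4) + (-6) + (-6)] = 0/12 = 0
  <chi_rho, chi_3> = (1/12)[1*(8)*conj(1) + 1*(0)*conj(-1) + 2*(0)*conj(-1) + 2*(2)*conj(1) + 3*(2)*conj(1) + 3*(2)*conj(-1)]
      = (1/12)[(8) + (0) + (0) + (4) + (6) + (-6)] = 12/12 = 1
  <chi_rho, chi_4> = (1/12)[1*(8)*conj(1) + 1*(0)*conj(-1) + 2*(0)*conj(-1) + 2*(2)*conj(1) + 3*(2)*conj(-1) + 3*(2)*conj(1)]
      = (1/12)[(8) + (0) + (0) + (4) + (-6) + (6)] = 12/12 = 1
  <chi_rho, chi_5> = (1/12)[1*(8)*conj(2) + 1*(0)*conj(-2) + 2*(0)*conj(1) + 2*(2)*conj(-1) + 3*(2)*conj(0) + 3*(2)*conj(0)]
      = (1/12)[(16) + (0) + (0) + (-4) + (0) + (0)] = 12/12 = 1
  <chi_rho, chi_6> = (1/12)[1*(8)*conj(2) + 1*(0)*conj(2) + 2*(0)*conj(-1) + 2*(2)*conj(-1) + 3*(2)*conj(0) + 3*(2)*conj(0)]
      = (1/12)[(16) + (0) + (0) + (-4) + (0) + (0)] = 12/12 = 1
Dimension check: dim(rho) = sum (mult * dim) = 2*1 + 0*1 + 1*1 + 1*1 + 1*2 + 1*2 = 8 = chi_rho(e) = 8.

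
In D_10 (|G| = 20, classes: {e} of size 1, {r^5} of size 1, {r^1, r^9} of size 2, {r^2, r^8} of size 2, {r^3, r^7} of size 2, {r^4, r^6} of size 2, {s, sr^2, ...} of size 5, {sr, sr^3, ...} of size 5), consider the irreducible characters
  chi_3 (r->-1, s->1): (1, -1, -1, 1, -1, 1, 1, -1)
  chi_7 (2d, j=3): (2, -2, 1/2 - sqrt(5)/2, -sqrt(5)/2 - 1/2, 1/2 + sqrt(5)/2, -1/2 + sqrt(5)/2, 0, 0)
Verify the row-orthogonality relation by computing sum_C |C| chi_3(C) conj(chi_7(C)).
Sum = 0; so <chi_3, chi_7> = 0 (distinct irreducibles are orthogonal).

Argument: Compute term by term over conjugacy classes (|C| * chi_3(C) * conj(chi_7(C))):
  1*(1)*conj(2) + 1*(-1)*conj(-2) + 2*(-1)*conj(1/2 - sqrt(5)/2) + 2*(1)*conj(-sqrt(5)/2 - 1/2) + 2*(-1)*conj(1/2 + sqrt(5)/2) + 2*(1)*conj(-1/2 + sqrt(5)/2) + 5*(1)*conj(0) + 5*(-1)*conj(0)
  = (2) + (2) + (-1 + sqrt(5)) + (-sqrt(5) - 1) + (-sqrt(5) - 1) + (-1 + sqrt(5)) + (0) + (0)
  = 0.
Dividing by |G| = 20 gives 0/20 = 0, matching the row-orthogonality relation <chi_3, chi_7> = [chi_3 = chi_7].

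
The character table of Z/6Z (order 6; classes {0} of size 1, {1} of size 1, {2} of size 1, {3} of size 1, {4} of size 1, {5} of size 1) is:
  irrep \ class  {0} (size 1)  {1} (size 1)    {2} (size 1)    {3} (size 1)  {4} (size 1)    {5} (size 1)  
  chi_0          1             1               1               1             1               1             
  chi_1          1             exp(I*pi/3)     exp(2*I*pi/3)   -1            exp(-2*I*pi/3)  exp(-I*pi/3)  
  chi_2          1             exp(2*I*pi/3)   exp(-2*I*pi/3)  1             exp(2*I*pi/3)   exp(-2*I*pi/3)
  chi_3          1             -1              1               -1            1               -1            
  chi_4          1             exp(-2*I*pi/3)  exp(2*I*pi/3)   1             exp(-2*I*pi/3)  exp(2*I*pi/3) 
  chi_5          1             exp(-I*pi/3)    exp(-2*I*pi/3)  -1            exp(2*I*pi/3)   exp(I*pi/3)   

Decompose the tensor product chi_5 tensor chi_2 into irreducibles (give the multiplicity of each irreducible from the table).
chi_5 tensor chi_2 = chi_1 (all other irreducibles have multiplicity 0).

Derivation: The character of a tensor product is the pointwise product (chi_5 * chi_2)(C) = chi_5(C) * chi_2(C):
  {0}: (1)*(1), {1}: (exp(-I*pi/3))*(exp(2*I*pi/3)), {2}: (exp(-2*I*pi/3))*(exp(-2*I*pi/3)), {3}: (-1)*(1), {4}: (exp(2*I*pi/3))*(exp(2*I*pi/3)), {5}: (exp(I*pi/3))*(exp(-2*I*pi/3))
so (chi_5 * chi_2) takes values
  {0} -> 1, {1} -> exp(I*pi/3), {2} -> exp(2*I*pi/3), {3} -> -1, {4} -> exp(-2*I*pi/3), {5} -> exp(-I*pi/3).
Now take the inner product of this character with each irreducible chi from the table, <chi_5*chi_2, chi> = (1/6) sum_C |C| (chi_5*chi_2)(C) conj(chi(C)):
  <chi_5*chi_2, chi_0> = (1/6)[1*(1)*conj(1) + 1*(exp(I*pi/3))*conj(1) + 1*(exp(2*I*pi/3))*conj(1) + 1*(-1)*conj(1) + 1*(exp(-2*I*pi/3))*conj(1) + 1*(exp(-I*pi/3))*conj(1)]
      = (1/6)[(1) + (exp(I*pi/3)) + (exp(2*I*pi/3)) + (-1) + (exp(-2*I*pi/3)) + (exp(-I*pi/3))] = 0/6 = 0
  <chi_5*chi_2, chi_1> = (1/6)[1*(1)*conj(1) + 1*(exp(I*pi/3))*conj(exp(I*pi/3)) + 1*(exp(2*I*pi/3))*conj(exp(2*I*pi/3)) + 1*(-1)*conj(-1) + 1*(exp(-2*I*pi/3))*conj(exp(-2*I*pi/3)) + 1*(exp(-I*pi/3))*conj(exp(-I*pi/3))]
      = (1/6)[(1) + (1) + (1) + (1) + (1) + (1)] = 6/6 = 1
  <chi_5*chi_2, chi_2> = (1/6)[1*(1)*conj(1) + 1*(exp(I*pi/3))*conj(exp(2*I*pi/3)) + 1*(exp(2*I*pi/3))*conj(exp(-2*I*pi/3)) + 1*(-1)*conj(1) + 1*(exp(-2*I*pi/3))*conj(exp(2*I*pi/3)) + 1*(exp(-I*pi/3))*conj(exp(-2*I*pi/3))]
      = (1/6)[(1) + (exp(-I*pi/3)) + (exp(-2*I*pi/3)) + (-1) + (exp(2*I*pi/3)) + (exp(I*pi/3))] = 0/6 = 0
  <chi_5*chi_2, chi_3> = (1/6)[1*(1)*conj(1) + 1*(exp(I*pi/3))*conj(-1) + 1*(exp(2*I*pi/3))*conj(1) + 1*(-1)*conj(-1) + 1*(exp(-2*I*pi/3))*conj(1) + 1*(exp(-I*pi/3))*conj(-1)]
      = (1/6)[(1) + (-exp(I*pi/3)) + (exp(2*I*pi/3)) + (1) + (exp(-2*I*pi/3)) + (-exp(-I*pi/3))] = 0/6 = 0
  <chi_5*chi_2, chi_4> = (1/6)[1*(1)*conj(1) + 1*(exp(I*pi/3))*conj(exp(-2*I*pi/3)) + 1*(exp(2*I*pi/3))*conj(exp(2*I*pi/3)) + 1*(-1)*conj(1) + 1*(exp(-2*I*pi/3))*conj(exp(-2*I*pi/3)) + 1*(exp(-I*pi/3))*conj(exp(2*I*pi/3))]
      = (1/6)[(1) + (-1) + (1) + (-1) + (1) + (-1)] = 0/6 = 0
  <chi_5*chi_2, chi_5> = (1/6)[1*(1)*conj(1) + 1*(exp(I*pi/3))*conj(exp(-I*pi/3)) + 1*(exp(2*I*pi/3))*conj(exp(-2*I*pi/3)) + 1*(-1)*conj(-1) + 1*(exp(-2*I*pi/3))*conj(exp(2*I*pi/3)) + 1*(exp(-I*pi/3))*conj(exp(I*pi/3))]
      = (1/6)[(1) + (exp(2*I*pi/3)) + (exp(-2*I*pi/3)) + (1) + (exp(2*I*pi/3)) + (exp(-2*I*pi/3))] = 0/6 = 0
(Exp terms are combined using exp(i*s)*conj(exp(i*t)) = exp(i*(s-t)), and sums of them are collapsed using the identity that for every m > 1 the m distinct m-th roots of unity sum to 0, e.g. 1 + exp(2*I*pi/3) + exp(-2*I*pi/3) = 0.)
Hence the multiplicities are chi_1: 1. Dimension check: dim(chi_5)*dim(chi_2) = 1*1 = 1 and sum (mult * dim) = 1*1 = 1.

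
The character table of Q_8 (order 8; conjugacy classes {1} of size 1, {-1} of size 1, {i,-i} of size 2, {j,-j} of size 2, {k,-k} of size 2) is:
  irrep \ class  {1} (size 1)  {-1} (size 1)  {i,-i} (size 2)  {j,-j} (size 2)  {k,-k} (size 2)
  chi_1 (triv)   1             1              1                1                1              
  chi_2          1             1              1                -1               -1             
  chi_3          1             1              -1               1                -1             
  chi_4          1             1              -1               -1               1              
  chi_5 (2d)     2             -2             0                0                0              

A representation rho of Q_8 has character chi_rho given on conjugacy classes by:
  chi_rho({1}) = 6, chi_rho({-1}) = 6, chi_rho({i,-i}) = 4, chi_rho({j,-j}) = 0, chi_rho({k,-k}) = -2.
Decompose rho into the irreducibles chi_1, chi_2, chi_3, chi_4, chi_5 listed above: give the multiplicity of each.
Multiplicities: chi_1: 2, chi_2: 3, chi_3: 1, chi_4: 0, chi_5: 0.

Solution. Use <chi_rho, chi> = (1/|G|) sum_C |C| * chi_rho(C) * conj(chi(C)) with |G| = 8 for each irreducible chi in the table:
  <chi_rho, chi_1> = (1/8)[1*(6)*conj(1) + 1*(6)*conj(1) + 2*(4)*conj(1) + 2*(0)*conj(1) + 2*(-2)*conj(1)]
      = (1/8)[(6) + (6) + (8) + (0) + (-4)] = 16/8 = 2
  <chi_rho, chi_2> = (1/8)[1*(6)*conj(1) + 1*(6)*conj(1) + 2*(4)*conj(1) + 2*(0)*conj(-1) + 2*(-2)*conj(-1)]
      = (1/8)[(6) + (6) + (8) + (0) + (4)] = 24/8 = 3
  <chi_rho, chi_3> = (1/8)[1*(6)*conj(1) + 1*(6)*conj(1) + 2*(4)*conj(-1) + 2*(0)*conj(1) + 2*(-2)*conj(-1)]
      = (1/8)[(6) + (6) + (-8) + (0) + (4)] = 8/8 = 1
  <chi_rho, chi_4> = (1/8)[1*(6)*conj(1) + 1*(6)*conj(1) + 2*(4)*conj(-1) + 2*(0)*conj(-1) + 2*(-2)*conj(1)]
      = (1/8)[(6) + (6) + (-8) + (0) + (-4)] = 0/8 = 0
  <chi_rho, chi_5> = (1/8)[1*(6)*conj(2) + 1*(6)*conj(-2) + 2*(4)*conj(0) + 2*(0)*conj(0) + 2*(-2)*conj(0)]
      = (1/8)[(12) + (-12) + (0) + (0) + (0)] = 0/8 = 0
Dimension check: dim(rho) = sum (mult * dim) = 2*1 + 3*1 + 1*1 + 0*1 + 0*2 = 6 = chi_rho(e) = 6.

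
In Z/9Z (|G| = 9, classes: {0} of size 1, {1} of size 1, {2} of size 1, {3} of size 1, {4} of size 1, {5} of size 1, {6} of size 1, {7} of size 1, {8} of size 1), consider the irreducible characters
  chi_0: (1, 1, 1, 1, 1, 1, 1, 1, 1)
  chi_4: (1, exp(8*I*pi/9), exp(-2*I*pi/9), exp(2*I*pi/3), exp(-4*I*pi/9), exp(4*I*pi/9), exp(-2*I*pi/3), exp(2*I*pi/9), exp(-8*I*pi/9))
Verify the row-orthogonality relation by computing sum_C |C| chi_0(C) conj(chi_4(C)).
Sum = 0; so <chi_0, chi_4> = 0 (distinct irreducibles are orthogonal).

Reasoning: Compute term by term over conjugacy classes (|C| * chi_0(C) * conj(chi_4(C))):
  1*(1)*conj(1) + 1*(1)*conj(exp(8*I*pi/9)) + 1*(1)*conj(exp(-2*I*pi/9)) + 1*(1)*conj(exp(2*I*pi/3)) + 1*(1)*conj(exp(-4*I*pi/9)) + 1*(1)*conj(exp(4*I*pi/9)) + 1*(1)*conj(exp(-2*I*pi/3)) + 1*(1)*conj(exp(2*I*pi/9)) + 1*(1)*conj(exp(-8*I*pi/9))
  = (1) + (exp(-8*I*pi/9)) + (exp(2*I*pi/9)) + (exp(-2*I*pi/3)) + (exp(4*I*pi/9)) + (exp(-4*I*pi/9)) + (exp(2*I*pi/3)) + (exp(-2*I*pi/9)) + (exp(8*I*pi/9))
  = 0.
(Exp terms are combined using exp(i*s)*conj(exp(i*t)) = exp(i*(s-t)), and sums of them are collapsed using the identity that for every m > 1 the m distinct m-th roots of unity sum to 0, e.g. 1 + exp(2*I*pi/3) + exp(-2*I*pi/3) = 0.)
Dividing by |G| = 9 gives 0/9 = 0, matching the row-orthogonality relation <chi_0, chi_4> = [chi_0 = chi_4].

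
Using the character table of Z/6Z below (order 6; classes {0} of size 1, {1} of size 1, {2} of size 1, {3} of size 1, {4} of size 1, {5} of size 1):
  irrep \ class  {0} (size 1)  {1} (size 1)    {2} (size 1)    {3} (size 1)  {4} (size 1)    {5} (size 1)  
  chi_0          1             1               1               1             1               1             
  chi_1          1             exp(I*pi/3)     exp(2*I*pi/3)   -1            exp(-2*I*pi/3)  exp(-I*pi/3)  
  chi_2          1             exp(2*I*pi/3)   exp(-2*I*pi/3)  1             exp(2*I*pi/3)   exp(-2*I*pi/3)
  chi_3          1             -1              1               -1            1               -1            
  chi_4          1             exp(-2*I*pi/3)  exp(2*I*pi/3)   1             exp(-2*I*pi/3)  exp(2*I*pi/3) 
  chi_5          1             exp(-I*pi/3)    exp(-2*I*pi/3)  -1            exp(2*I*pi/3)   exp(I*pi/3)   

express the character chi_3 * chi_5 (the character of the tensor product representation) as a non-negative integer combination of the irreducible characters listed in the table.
chi_3 tensor chi_5 = chi_2 (all other irreducibles have multiplicity 0).

Justification: The character of a tensor product is the pointwise product (chi_3 * chi_5)(C) = chi_3(C) * chi_5(C):
  {0}: (1)*(1), {1}: (-1)*(exp(-I*pi/3)), {2}: (1)*(exp(-2*I*pi/3)), {3}: (-1)*(-1), {4}: (1)*(exp(2*I*pi/3)), {5}: (-1)*(exp(I*pi/3))
so (chi_3 * chi_5) takes values
  {0} -> 1, {1} -> -exp(-I*pi/3), {2} -> exp(-2*I*pi/3), {3} -> 1, {4} -> exp(2*I*pi/3), {5} -> -exp(I*pi/3).
Now take the inner product of this character with each irreducible chi from the table, <chi_3*chi_5, chi> = (1/6) sum_C |C| (chi_3*chi_5)(C) conj(chi(C)):
  <chi_3*chi_5, chi_0> = (1/6)[1*(1)*conj(1) + 1*(-exp(-I*pi/3))*conj(1) + 1*(exp(-2*I*pi/3))*conj(1) + 1*(1)*conj(1) + 1*(exp(2*I*pi/3))*conj(1) + 1*(-exp(I*pi/3))*conj(1)]
      = (1/6)[(1) + (-exp(-I*pi/3)) + (exp(-2*I*pi/3)) + (1) + (exp(2*I*pi/3)) + (-exp(I*pi/3))] = 0/6 = 0
  <chi_3*chi_5, chi_1> = (1/6)[1*(1)*conj(1) + 1*(-exp(-I*pi/3))*conj(exp(I*pi/3)) + 1*(exp(-2*I*pi/3))*conj(exp(2*I*pi/3)) + 1*(1)*conj(-1) + 1*(exp(2*I*pi/3))*conj(exp(-2*I*pi/3)) + 1*(-exp(I*pi/3))*conj(exp(-I*pi/3))]
      = (1/6)[(1) + (-exp(-2*I*pi/3)) + (exp(2*I*pi/3)) + (-1) + (exp(-2*I*pi/3)) + (-exp(2*I*pi/3))] = 0/6 = 0
  <chi_3*chi_5, chi_2> = (1/6)[1*(1)*conj(1) + 1*(-exp(-I*pi/3))*conj(exp(2*I*pi/3)) + 1*(exp(-2*I*pi/3))*conj(exp(-2*I*pi/3)) + 1*(1)*conj(1) + 1*(exp(2*I*pi/3))*conj(exp(2*I*pi/3)) + 1*(-exp(I*pi/3))*conj(exp(-2*I*pi/3))]
      = (1/6)[(1) + (1) + (1) + (1) + (1) + (1)] = 6/6 = 1
  <chi_3*chi_5, chi_3> = (1/6)[1*(1)*conj(1) + 1*(-exp(-I*pi/3))*conj(-1) + 1*(exp(-2*I*pi/3))*conj(1) + 1*(1)*conj(-1) + 1*(exp(2*I*pi/3))*conj(1) + 1*(-exp(I*pi/3))*conj(-1)]
      = (1/6)[(1) + (exp(-I*pi/3)) + (exp(-2*I*pi/3)) + (-1) + (exp(2*I*pi/3)) + (exp(I*pi/3))] = 0/6 = 0
  <chi_3*chi_5, chi_4> = (1/6)[1*(1)*conj(1) + 1*(-exp(-I*pi/3))*conj(exp(-2*I*pi/3)) + 1*(exp(-2*I*pi/3))*conj(exp(2*I*pi/3)) + 1*(1)*conj(1) + 1*(exp(2*I*pi/3))*conj(exp(-2*I*pi/3)) + 1*(-exp(I*pi/3))*conj(exp(2*I*pi/3))]
      = (1/6)[(1) + (-exp(I*pi/3)) + (exp(2*I*pi/3)) + (1) + (exp(-2*I*pi/3)) + (-exp(-I*pi/3))] = 0/6 = 0
  <chi_3*chi_5, chi_5> = (1/6)[1*(1)*conj(1) + 1*(-exp(-I*pi/3))*conj(exp(-I*pi/3)) + 1*(exp(-2*I*pi/3))*conj(exp(-2*I*pi/3)) + 1*(1)*conj(-1) + 1*(exp(2*I*pi/3))*conj(exp(2*I*pi/3)) + 1*(-exp(I*pi/3))*conj(exp(I*pi/3))]
      = (1/6)[(1) + (-1) + (1) + (-1) + (1) + (-1)] = 0/6 = 0
(Exp terms are combined using exp(i*s)*conj(exp(i*t)) = exp(i*(s-t)), and sums of them are collapsed using the identity that for every m > 1 the m distinct m-th roots of unity sum to 0, e.g. 1 + exp(2*I*pi/3) + exp(-2*I*pi/3) = 0.)
Hence the multiplicities are chi_2: 1. Dimension check: dim(chi_3)*dim(chi_5) = 1*1 = 1 and sum (mult * dim) = 1*1 = 1.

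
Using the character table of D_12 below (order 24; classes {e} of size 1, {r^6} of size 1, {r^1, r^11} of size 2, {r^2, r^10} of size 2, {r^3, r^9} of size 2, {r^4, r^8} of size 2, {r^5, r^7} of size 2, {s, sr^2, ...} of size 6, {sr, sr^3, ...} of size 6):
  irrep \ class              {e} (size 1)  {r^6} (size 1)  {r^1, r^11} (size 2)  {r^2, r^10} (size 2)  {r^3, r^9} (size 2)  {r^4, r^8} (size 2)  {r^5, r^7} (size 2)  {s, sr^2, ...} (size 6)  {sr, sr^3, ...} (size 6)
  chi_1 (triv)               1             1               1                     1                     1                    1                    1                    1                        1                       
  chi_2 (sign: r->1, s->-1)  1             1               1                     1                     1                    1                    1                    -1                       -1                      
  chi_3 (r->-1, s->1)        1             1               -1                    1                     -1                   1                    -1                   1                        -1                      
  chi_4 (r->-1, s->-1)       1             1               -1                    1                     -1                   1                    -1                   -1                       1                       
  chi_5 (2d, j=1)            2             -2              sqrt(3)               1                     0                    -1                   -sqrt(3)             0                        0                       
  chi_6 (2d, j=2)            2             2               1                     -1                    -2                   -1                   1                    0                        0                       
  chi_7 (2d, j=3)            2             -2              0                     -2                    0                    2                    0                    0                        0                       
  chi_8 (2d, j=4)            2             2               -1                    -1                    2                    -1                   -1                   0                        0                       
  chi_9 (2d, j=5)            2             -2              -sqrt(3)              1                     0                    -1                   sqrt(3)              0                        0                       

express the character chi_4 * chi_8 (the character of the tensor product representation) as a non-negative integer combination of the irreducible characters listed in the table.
chi_4 tensor chi_8 = chi_6 (all other irreducibles have multiplicity 0).

Details: The character of a tensor product is the pointwise product (chi_4 * chi_8)(C) = chi_4(C) * chi_8(C):
  {e}: (1)*(2), {r^6}: (1)*(2), {r^1, r^11}: (-1)*(-1), {r^2, r^10}: (1)*(-1), {r^3, r^9}: (-1)*(2), {r^4, r^8}: (1)*(-1), {r^5, r^7}: (-1)*(-1), {s, sr^2, ...}: (-1)*(0), {sr, sr^3, ...}: (1)*(0)
so (chi_4 * chi_8) takes values
  {e} -> 2, {r^6} -> 2, {r^1, r^11} -> 1, {r^2, r^10} -> -1, {r^3, r^9} -> -2, {r^4, r^8} -> -1, {r^5, r^7} -> 1, {s, sr^2, ...} -> 0, {sr, sr^3, ...} -> 0.
Now take the inner product of this character with each irreducible chi from the table, <chi_4*chi_8, chi> = (1/24) sum_C |C| (chi_4*chi_8)(C) conj(chi(C)):
  <chi_4*chi_8, chi_1> = (1/24)[1*(2)*conj(1) + 1*(2)*conj(1) + 2*(1)*conj(1) + 2*(-1)*conj(1) + 2*(-2)*conj(1) + 2*(-1)*conj(1) + 2*(1)*conj(1) + 6*(0)*conj(1) + 6*(0)*conj(1)]
      = (1/24)[(2) + (2) + (2) + (-2) + (-4) + (-2) + (2) + (0) + (0)] = 0/24 = 0
  <chi_4*chi_8, chi_2> = (1/24)[1*(2)*conj(1) + 1*(2)*conj(1) + 2*(1)*conj(1) + 2*(-1)*conj(1) + 2*(-2)*conj(1) + 2*(-1)*conj(1) + 2*(1)*conj(1) + 6*(0)*conj(-1) + 6*(0)*conj(-1)]
      = (1/24)[(2) + (2) + (2) + (-2) + (-4) + (-2) + (2) + (0) + (0)] = 0/24 = 0
  <chi_4*chi_8, chi_3> = (1/24)[1*(2)*conj(1) + 1*(2)*conj(1) + 2*(1)*conj(-1) + 2*(-1)*conj(1) + 2*(-2)*conj(-1) + 2*(-1)*conj(1) + 2*(1)*conj(-1) + 6*(0)*conj(1) + 6*(0)*conj(-1)]
      = (1/24)[(2) + (2) + (-2) + (-2) + (4) + (-2) + (-2) + (0) + (0)] = 0/24 = 0
  <chi_4*chi_8, chi_4> = (1/24)[1*(2)*conj(1) + 1*(2)*conj(1) + 2*(1)*conj(-1) + 2*(-1)*conj(1) + 2*(-2)*conj(-1) + 2*(-1)*conj(1) + 2*(1)*conj(-1) + 6*(0)*conj(-1) + 6*(0)*conj(1)]
      = (1/24)[(2) + (2) + (-2) + (-2) + (4) + (-2) + (-2) + (0) + (0)] = 0/24 = 0
  <chi_4*chi_8, chi_5> = (1/24)[1*(2)*conj(2) + 1*(2)*conj(-2) + 2*(1)*conj(sqrt(3)) + 2*(-1)*conj(1) + 2*(-2)*conj(0) + 2*(-1)*conj(-1) + 2*(1)*conj(-sqrt(3)) + 6*(0)*conj(0) + 6*(0)*conj(0)]
      = (1/24)[(4) + (-4) + (2*sqrt(3)) + (-2) + (0) + (2) + (-2*sqrt(3)) + (0) + (0)] = 0/24 = 0
  <chi_4*chi_8, chi_6> = (1/24)[1*(2)*conj(2) + 1*(2)*conj(2) + 2*(1)*conj(1) + 2*(-1)*conj(-1) + 2*(-2)*conj(-2) + 2*(-1)*conj(-1) + 2*(1)*conj(1) + 6*(0)*conj(0) + 6*(0)*conj(0)]
      = (1/24)[(4) + (4) + (2) + (2) + (8) + (2) + (2) + (0) + (0)] = 24/24 = 1
  <chi_4*chi_8, chi_7> = (1/24)[1*(2)*conj(2) + 1*(2)*conj(-2) + 2*(1)*conj(0) + 2*(-1)*conj(-2) + 2*(-2)*conj(0) + 2*(-1)*conj(2) + 2*(1)*conj(0) + 6*(0)*conj(0) + 6*(0)*conj(0)]
      = (1/24)[(4) + (-4) + (0) + (4) + (0) + (-4) + (0) + (0) + (0)] = 0/24 = 0
  <chi_4*chi_8, chi_8> = (1/24)[1*(2)*conj(2) + 1*(2)*conj(2) + 2*(1)*conj(-1) + 2*(-1)*conj(-1) + 2*(-2)*conj(2) + 2*(-1)*conj(-1) + 2*(1)*conj(-1) + 6*(0)*conj(0) + 6*(0)*conj(0)]
      = (1/24)[(4) + (4) + (-2) + (2) + (-8) + (2) + (-2) + (0) + (0)] = 0/24 = 0
  <chi_4*chi_8, chi_9> = (1/24)[1*(2)*conj(2) + 1*(2)*conj(-2) + 2*(1)*conj(-sqrt(3)) + 2*(-1)*conj(1) + 2*(-2)*conj(0) + 2*(-1)*conj(-1) + 2*(1)*conj(sqrt(3)) + 6*(0)*conj(0) + 6*(0)*conj(0)]
      = (1/24)[(4) + (-4) + (-2*sqrt(3)) + (-2) + (0) + (2) + (2*sqrt(3)) + (0) + (0)] = 0/24 = 0
Hence the multiplicities are chi_6: 1. Dimension check: dim(chi_4)*dim(chi_8) = 1*2 = 2 and sum (mult * dim) = 1*2 = 2.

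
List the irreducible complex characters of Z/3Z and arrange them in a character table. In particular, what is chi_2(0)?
Character table of Z/3Z (irreps indexed chi_0,...,chi_2 with chi_k(m) = zeta_3^(k*m), zeta_3 = exp(2*pi*i/3)):
  irrep \ class  {0} (size 1)  {1} (size 1)    {2} (size 1)  
  chi_0          1             1               1             
  chi_1          1             exp(2*I*pi/3)   exp(-2*I*pi/3)
  chi_2          1             exp(-2*I*pi/3)  exp(2*I*pi/3) 

Spot check: chi_2(0) = zeta_3^(2*0) = zeta_3^0 = 1.

Details: Z/3Z is abelian, so all 3 irreducible complex representations are 1-dimensional. They are given by chi_k(m) = zeta_3^(k*m) for k = 0,...,2. Row orthogonality: sum_m chi_k(m) conj(chi_l(m)) = 3 * [k = l].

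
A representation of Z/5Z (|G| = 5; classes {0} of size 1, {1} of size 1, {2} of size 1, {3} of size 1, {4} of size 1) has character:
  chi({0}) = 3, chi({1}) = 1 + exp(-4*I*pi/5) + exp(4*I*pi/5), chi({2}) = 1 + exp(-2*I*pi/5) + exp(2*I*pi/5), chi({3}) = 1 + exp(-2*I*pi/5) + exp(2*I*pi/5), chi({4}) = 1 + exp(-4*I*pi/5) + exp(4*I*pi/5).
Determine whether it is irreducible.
Not irreducible (reducible): <chi, chi> = 3 > 1.

Proof sketch: <chi, chi> = (1/|G|) sum_C |C| * |chi(C)|^2 = (1/5)[1*|3|^2 + 1*|1 + exp(-4*I*pi/5) + exp(4*I*pi/5)|^2 + 1*|1 + exp(-2*I*pi/5) + exp(2*I*pi/5)|^2 + 1*|1 + exp(-2*I*pi/5) + exp(2*I*pi/5)|^2 + 1*|1 + exp(-4*I*pi/5) + exp(4*I*pi/5)|^2]
  = (1/5)[(9) + (3 + 2*exp(-4*I*pi/5) + exp(-2*I*pi/5) + exp(2*I*pi/5) + 2*exp(4*I*pi/5)) + (3 + 2*exp(-2*I*pi/5) + exp(-4*I*pi/5) + exp(4*I*pi/5) + 2*exp(2*I*pi/5)) + (3 + 2*exp(-2*I*pi/5) + exp(-4*I*pi/5) + exp(4*I*pi/5) + 2*exp(2*I*pi/5)) + (3 + 2*exp(-4*I*pi/5) + exp(-2*I*pi/5) + exp(2*I*pi/5) + 2*exp(4*I*pi/5))] = 15/5 = 3.
(Exp terms are combined using exp(i*s)*conj(exp(i*t)) = exp(i*(s-t)), and sums of them are collapsed using the identity that for every m > 1 the m distinct m-th roots of unity sum to 0, e.g. 1 + exp(2*I*pi/3) + exp(-2*I*pi/3) = 0.)
A character is irreducible iff <chi, chi> = 1, so this representation is reducible.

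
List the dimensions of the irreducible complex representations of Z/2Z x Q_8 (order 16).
Dimensions: 1, 1, 1, 1, 1, 1, 1, 1, 2, 2

Solution. There are 10 irreducibles (= number of conjugacy classes). Their dimensions d_i satisfy sum d_i^2 = |G| = 16: 1 + 1 + 1 + 1 + 1 + 1 + 1 + 1 + 4 + 4 = 16. (For the product with Z/2Z: each of the 2 1-dim characters of Z/2Z tensors with each irrep of Q_8, giving 2 copies of each Q_8-dimension.)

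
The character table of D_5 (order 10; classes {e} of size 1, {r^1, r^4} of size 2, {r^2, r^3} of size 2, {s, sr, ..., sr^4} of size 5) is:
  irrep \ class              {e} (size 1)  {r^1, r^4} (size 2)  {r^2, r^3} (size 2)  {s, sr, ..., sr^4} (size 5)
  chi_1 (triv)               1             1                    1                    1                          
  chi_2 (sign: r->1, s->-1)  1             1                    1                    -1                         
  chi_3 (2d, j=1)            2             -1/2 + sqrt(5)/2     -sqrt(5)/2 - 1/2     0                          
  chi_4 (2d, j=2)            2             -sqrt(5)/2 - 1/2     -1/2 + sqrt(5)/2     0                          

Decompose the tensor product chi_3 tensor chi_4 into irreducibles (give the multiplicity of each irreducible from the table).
chi_3 tensor chi_4 = chi_3 + chi_4 (all other irreducibles have multiplicity 0).

Details: The character of a tensor product is the pointwise product (chi_3 * chi_4)(C) = chi_3(C) * chi_4(C):
  {e}: (2)*(2), {r^1, r^4}: (-1/2 + sqrt(5)/2)*(-sqrt(5)/2 - 1/2), {r^2, r^3}: (-sqrt(5)/2 - 1/2)*(-1/2 + sqrt(5)/2), {s, sr, ..., sr^4}: (0)*(0)
so (chi_3 * chi_4) takes values
  {e} -> 4, {r^1, r^4} -> -1, {r^2, r^3} -> -1, {s, sr, ..., sr^4} -> 0.
Now take the inner product of this character with each irreducible chi from the table, <chi_3*chi_4, chi> = (1/10) sum_C |C| (chi_3*chi_4)(C) conj(chi(C)):
  <chi_3*chi_4, chi_1> = (1/10)[1*(4)*conj(1) + 2*(-1)*conj(1) + 2*(-1)*conj(1) + 5*(0)*conj(1)]
      = (1/10)[(4) + (-2) + (-2) + (0)] = 0/10 = 0
  <chi_3*chi_4, chi_2> = (1/10)[1*(4)*conj(1) + 2*(-1)*conj(1) + 2*(-1)*conj(1) + 5*(0)*conj(-1)]
      = (1/10)[(4) + (-2) + (-2) + (0)] = 0/10 = 0
  <chi_3*chi_4, chi_3> = (1/10)[1*(4)*conj(2) + 2*(-1)*conj(-1/2 + sqrt(5)/2) + 2*(-1)*conj(-sqrt(5)/2 - 1/2) + 5*(0)*conj(0)]
      = (1/10)[(8) + (1 - sqrt(5)) + (1 + sqrt(5)) + (0)] = 10/10 = 1
  <chi_3*chi_4, chi_4> = (1/10)[1*(4)*conj(2) + 2*(-1)*conj(-sqrt(5)/2 - 1/2) + 2*(-1)*conj(-1/2 + sqrt(5)/2) + 5*(0)*conj(0)]
      = (1/10)[(8) + (1 + sqrt(5)) + (1 - sqrt(5)) + (0)] = 10/10 = 1
Hence the multiplicities are chi_3: 1, chi_4: 1. Dimension check: dim(chi_3)*dim(chi_4) = 2*2 = 4 and sum (mult * dim) = 1*2 + 1*2 = 4.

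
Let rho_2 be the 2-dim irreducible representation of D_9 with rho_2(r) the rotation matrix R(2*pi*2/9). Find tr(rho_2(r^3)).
chi_{rho_2}(r^3) = 2*cos(2*pi*2*3/9) = -1

Why: rho_2(r^3) is rotation by angle 2*pi*2*3/9, whose trace is 2*cos(2*pi*2*3/9) = -1.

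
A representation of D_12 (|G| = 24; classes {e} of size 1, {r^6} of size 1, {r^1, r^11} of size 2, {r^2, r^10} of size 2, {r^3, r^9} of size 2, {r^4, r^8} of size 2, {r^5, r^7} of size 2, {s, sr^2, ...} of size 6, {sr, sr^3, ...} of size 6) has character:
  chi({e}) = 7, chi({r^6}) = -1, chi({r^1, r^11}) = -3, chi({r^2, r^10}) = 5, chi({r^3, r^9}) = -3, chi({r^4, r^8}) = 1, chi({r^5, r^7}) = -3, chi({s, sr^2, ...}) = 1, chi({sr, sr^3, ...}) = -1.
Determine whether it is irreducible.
Not irreducible (reducible): <chi, chi> = 7 > 1.

<chi, chi> = (1/|G|) sum_C |C| * |chi(C)|^2 = (1/24)[1*|7|^2 + 1*|-1|^2 + 2*|-3|^2 + 2*|5|^2 + 2*|-3|^2 + 2*|1|^2 + 2*|-3|^2 + 6*|1|^2 + 6*|-1|^2]
  = (1/24)[(49) + (1) + (18) + (50) + (18) + (2) + (18) + (6) + (6)] = 168/24 = 7.
A character is irreducible iff <chi, chi> = 1, so this representation is reducible.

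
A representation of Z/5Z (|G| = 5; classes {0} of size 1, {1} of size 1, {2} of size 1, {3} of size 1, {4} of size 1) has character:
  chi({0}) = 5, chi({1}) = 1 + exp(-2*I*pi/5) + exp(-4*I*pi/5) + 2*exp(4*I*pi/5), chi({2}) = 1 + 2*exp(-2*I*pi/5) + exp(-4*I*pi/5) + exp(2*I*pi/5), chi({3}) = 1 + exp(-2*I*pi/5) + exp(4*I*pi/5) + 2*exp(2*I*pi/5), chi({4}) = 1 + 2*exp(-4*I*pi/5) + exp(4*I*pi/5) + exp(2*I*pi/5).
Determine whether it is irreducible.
Not irreducible (reducible): <chi, chi> = 7 > 1.

Justification: <chi, chi> = (1/|G|) sum_C |C| * |chi(C)|^2 = (1/5)[1*|5|^2 + 1*|1 + exp(-2*I*pi/5) + exp(-4*I*pi/5) + 2*exp(4*I*pi/5)|^2 + 1*|1 + 2*exp(-2*I*pi/5) + exp(-4*I*pi/5) + exp(2*I*pi/5)|^2 + 1*|1 + exp(-2*I*pi/5) + exp(4*I*pi/5) + 2*exp(2*I*pi/5)|^2 + 1*|1 + 2*exp(-4*I*pi/5) + exp(4*I*pi/5) + exp(2*I*pi/5)|^2]
  = (1/5)[(25) + (7 + 4*exp(-2*I*pi/5) + 5*exp(-4*I*pi/5) + 5*exp(4*I*pi/5) + 4*exp(2*I*pi/5)) + (7 + 5*exp(-2*I*pi/5) + 4*exp(-4*I*pi/5) + 4*exp(4*I*pi/5) + 5*exp(2*I*pi/5)) + (7 + 5*exp(-2*I*pi/5) + 4*exp(-4*I*pi/5) + 4*exp(4*I*pi/5) + 5*exp(2*I*pi/5)) + (7 + 4*exp(-2*I*pi/5) + 5*exp(-4*I*pi/5) + 5*exp(4*I*pi/5) + 4*exp(2*I*pi/5))] = 35/5 = 7.
(Exp terms are combined using exp(i*s)*conj(exp(i*t)) = exp(i*(s-t)), and sums of them are collapsed using the identity that for every m > 1 the m distinct m-th roots of unity sum to 0, e.g. 1 + exp(2*I*pi/3) + exp(-2*I*pi/3) = 0.)
A character is irreducible iff <chi, chi> = 1, so this representation is reducible.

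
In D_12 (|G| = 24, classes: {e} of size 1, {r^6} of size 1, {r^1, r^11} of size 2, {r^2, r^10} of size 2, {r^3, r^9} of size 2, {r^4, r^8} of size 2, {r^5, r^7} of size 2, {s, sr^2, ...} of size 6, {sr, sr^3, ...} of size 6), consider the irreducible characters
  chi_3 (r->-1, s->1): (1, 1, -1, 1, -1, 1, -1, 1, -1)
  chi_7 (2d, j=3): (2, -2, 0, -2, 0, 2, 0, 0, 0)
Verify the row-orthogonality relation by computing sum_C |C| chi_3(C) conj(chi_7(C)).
Sum = 0; so <chi_3, chi_7> = 0 (distinct irreducibles are orthogonal).

Justification: Compute term by term over conjugacy classes (|C| * chi_3(C) * conj(chi_7(C))):
  1*(1)*conj(2) + 1*(1)*conj(-2) + 2*(-1)*conj(0) + 2*(1)*conj(-2) + 2*(-1)*conj(0) + 2*(1)*conj(2) + 2*(-1)*conj(0) + 6*(1)*conj(0) + 6*(-1)*conj(0)
  = (2) + (-2) + (0) + (-4) + (0) + (4) + (0) + (0) + (0)
  = 0.
Dividing by |G| = 24 gives 0/24 = 0, matching the row-orthogonality relation <chi_3, chi_7> = [chi_3 = chi_7].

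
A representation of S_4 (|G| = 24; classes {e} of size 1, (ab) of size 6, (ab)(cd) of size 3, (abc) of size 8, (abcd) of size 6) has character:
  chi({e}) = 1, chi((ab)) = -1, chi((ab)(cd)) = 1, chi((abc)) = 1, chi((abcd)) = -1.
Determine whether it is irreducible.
Irreducible: <chi, chi> = 1.

<chi, chi> = (1/|G|) sum_C |C| * |chi(C)|^2 = (1/24)[1*|1|^2 + 6*|-1|^2 + 3*|1|^2 + 8*|1|^2 + 6*|-1|^2]
  = (1/24)[(1) + (6) + (3) + (8) + (6)] = 24/24 = 1.
A character is irreducible iff <chi, chi> = 1, so this representation is irreducible.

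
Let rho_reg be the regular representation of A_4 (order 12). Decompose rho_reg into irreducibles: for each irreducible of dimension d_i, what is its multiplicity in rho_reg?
Each irreducible V_i of dimension d_i appears with multiplicity d_i, i.e. rho_reg = (direct sum over all irreducibles V_i) d_i V_i. The irreducible dimensions for A_4 are 1, 1, 1, 3: 3 irreducibles of dimension 1, each with multiplicity 1; 1 irreducible of dimension 3, with multiplicity 3. Total dimension 3*1*1 + 1*3*3 = 12 = |G|.

Details: General theorem: in the regular representation of a finite group G, each irreducible appears with multiplicity equal to its dimension. Check: dim(rho_reg) = sum d_i^2 = 1 + 1 + 1 + 9 = 12 = |G|.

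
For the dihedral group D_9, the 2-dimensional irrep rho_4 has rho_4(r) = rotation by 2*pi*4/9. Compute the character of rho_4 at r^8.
chi_{rho_4}(r^8) = 2*cos(2*pi*4*8/9) = -2*cos(pi/9)

Reasoning: rho_4(r^8) is rotation by angle 2*pi*4*8/9, whose trace is 2*cos(2*pi*4*8/9) = -2*cos(pi/9).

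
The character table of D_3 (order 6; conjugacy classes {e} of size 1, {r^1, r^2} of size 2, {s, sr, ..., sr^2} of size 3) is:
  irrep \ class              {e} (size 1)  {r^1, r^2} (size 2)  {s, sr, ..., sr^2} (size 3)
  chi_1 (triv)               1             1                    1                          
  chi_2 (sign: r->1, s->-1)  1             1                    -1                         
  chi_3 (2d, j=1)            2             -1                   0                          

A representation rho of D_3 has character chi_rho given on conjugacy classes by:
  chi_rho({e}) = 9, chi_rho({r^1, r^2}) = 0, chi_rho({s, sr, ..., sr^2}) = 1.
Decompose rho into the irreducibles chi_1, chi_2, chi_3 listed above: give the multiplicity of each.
Multiplicities: chi_1: 2, chi_2: 1, chi_3: 3.

Reasoning: Use <chi_rho, chi> = (1/|G|) sum_C |C| * chi_rho(C) * conj(chi(C)) with |G| = 6 for each irreducible chi in the table:
  <chi_rho, chi_1> = (1/6)[1*(9)*conj(1) + 2*(0)*conj(1) + 3*(1)*conj(1)]
      = (1/6)[(9) + (0) + (3)] = 12/6 = 2
  <chi_rho, chi_2> = (1/6)[1*(9)*conj(1) + 2*(0)*conj(1) + 3*(1)*conj(-1)]
      = (1/6)[(9) + (0) + (-3)] = 6/6 = 1
  <chi_rho, chi_3> = (1/6)[1*(9)*conj(2) + 2*(0)*conj(-1) + 3*(1)*conj(0)]
      = (1/6)[(18) + (0) + (0)] = 18/6 = 3
Dimension check: dim(rho) = sum (mult * dim) = 2*1 + 1*1 + 3*2 = 9 = chi_rho(e) = 9.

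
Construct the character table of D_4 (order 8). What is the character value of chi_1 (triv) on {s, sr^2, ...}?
Conjugacy classes: {e} of size 1, {r^2} of size 1, {r^1, r^3} of size 2, {s, sr^2, ...} of size 2, {sr, sr^3, ...} of size 2.
Character table:
  irrep \ class              {e} (size 1)  {r^2} (size 1)  {r^1, r^3} (size 2)  {s, sr^2, ...} (size 2)  {sr, sr^3, ...} (size 2)
  chi_1 (triv)               1             1               1                    1                        1                       
  chi_2 (sign: r->1, s->-1)  1             1               1                    -1                       -1                      
  chi_3 (r->-1, s->1)        1             1               -1                   1                        -1                      
  chi_4 (r->-1, s->-1)       1             1               -1                   -1                       1                       
  chi_5 (2d, j=1)            2             -2              0                    0                        0                       

Spot check: chi_1 (triv) on {s, sr^2, ...} = 1.

Proof sketch: D_4 has order 2*4 = 8 with 5 conjugacy classes, hence 5 irreducibles. Sum of squared dims 1 + 1 + 1 + 1 + 4 = 8 = |G|. Linear characters come from the abelianisation; the 2-dimensional irreps have character r^k -> 2*cos(2*pi*j*k/4), reflections -> 0.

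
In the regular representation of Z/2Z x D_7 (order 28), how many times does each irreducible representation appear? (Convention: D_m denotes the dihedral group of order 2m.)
Each irreducible V_i of dimension d_i appears with multiplicity d_i, i.e. rho_reg = (direct sum over all irreducibles V_i) d_i V_i. The irreducible dimensions for Z/2Z x D_7 are 1, 1, 1, 1, 2, 2, 2, 2, 2, 2: 4 irreducibles of dimension 1, each with multiplicity 1; 6 irreducibles of dimension 2, each with multiplicity 2. Total dimension 4*1*1 + 6*2*2 = 28 = |G|.

Derivation: General theorem: in the regular representation of a finite group G, each irreducible appears with multiplicity equal to its dimension. Check: dim(rho_reg) = sum d_i^2 = 1 + 1 + 1 + 1 + 4 + 4 + 4 + 4 + 4 + 4 = 28 = |G|.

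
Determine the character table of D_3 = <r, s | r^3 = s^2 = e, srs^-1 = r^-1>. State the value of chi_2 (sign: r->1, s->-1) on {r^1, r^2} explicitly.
Conjugacy classes: {e} of size 1, {r^1, r^2} of size 2, {s, sr, ..., sr^2} of size 3.
Character table:
  irrep \ class              {e} (size 1)  {r^1, r^2} (size 2)  {s, sr, ..., sr^2} (size 3)
  chi_1 (triv)               1             1                    1                          
  chi_2 (sign: r->1, s->-1)  1             1                    -1                         
  chi_3 (2d, j=1)            2             -1                   0                          

Spot check: chi_2 (sign: r->1, s->-1) on {r^1, r^2} = 1.

Why: D_3 has order 2*3 = 6 with 3 conjugacy classes, hence 3 irreducibles. Sum of squared dims 1 + 1 + 4 = 6 = |G|. Linear characters come from the abelianisation; the 2-dimensional irreps have character r^k -> 2*cos(2*pi*j*k/3), reflections -> 0.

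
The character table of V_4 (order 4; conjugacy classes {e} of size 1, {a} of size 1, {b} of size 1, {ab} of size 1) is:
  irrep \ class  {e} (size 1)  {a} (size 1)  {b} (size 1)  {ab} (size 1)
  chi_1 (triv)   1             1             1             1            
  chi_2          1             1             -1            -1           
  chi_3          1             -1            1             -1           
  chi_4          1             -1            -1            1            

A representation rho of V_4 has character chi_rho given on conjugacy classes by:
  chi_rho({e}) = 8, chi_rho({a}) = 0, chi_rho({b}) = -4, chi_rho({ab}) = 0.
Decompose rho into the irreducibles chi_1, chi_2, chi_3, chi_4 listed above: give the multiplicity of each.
Multiplicities: chi_1: 1, chi_2: 3, chi_3: 1, chi_4: 3.

Details: Use <chi_rho, chi> = (1/|G|) sum_C |C| * chi_rho(C) * conj(chi(C)) with |G| = 4 for each irreducible chi in the table:
  <chi_rho, chi_1> = (1/4)[1*(8)*conj(1) + 1*(0)*conj(1) + 1*(-4)*conj(1) + 1*(0)*conj(1)]
      = (1/4)[(8) + (0) + (-4) + (0)] = 4/4 = 1
  <chi_rho, chi_2> = (1/4)[1*(8)*conj(1) + 1*(0)*conj(1) + 1*(-4)*conj(-1) + 1*(0)*conj(-1)]
      = (1/4)[(8) + (0) + (4) + (0)] = 12/4 = 3
  <chi_rho, chi_3> = (1/4)[1*(8)*conj(1) + 1*(0)*conj(-1) + 1*(-4)*conj(1) + 1*(0)*conj(-1)]
      = (1/4)[(8) + (0) + (-4) + (0)] = 4/4 = 1
  <chi_rho, chi_4> = (1/4)[1*(8)*conj(1) + 1*(0)*conj(-1) + 1*(-4)*conj(-1) + 1*(0)*conj(1)]
      = (1/4)[(8) + (0) + (4) + (0)] = 12/4 = 3
Dimension check: dim(rho) = sum (mult * dim) = 1*1 + 3*1 + 1*1 + 3*1 = 8 = chi_rho(e) = 8.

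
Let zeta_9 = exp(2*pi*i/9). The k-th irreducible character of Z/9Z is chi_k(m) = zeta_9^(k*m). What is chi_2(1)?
chi_2(1) = zeta_9^2 = exp(4*I*pi/9)

Proof sketch: chi_2(1) = zeta_9^(2*1) = zeta_9^2. Since zeta_9^9 = 1, this equals zeta_9^2 = exp(2*pi*i*2/9) = exp(4*I*pi/9).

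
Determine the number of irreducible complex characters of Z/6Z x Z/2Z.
12

Why: The number of irreducible complex representations of a finite group equals its number of conjugacy classes. Z/6Z x Z/2Z is abelian of order 12, so every element is its own conjugacy class: 12 classes, so Z/6Z x Z/2Z (order 12) has exactly 12 irreducible complex representations.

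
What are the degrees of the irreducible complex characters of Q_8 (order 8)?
Dimensions: 1, 1, 1, 1, 2

Why: There are 5 irreducibles (= number of conjugacy classes). Their dimensions d_i satisfy sum d_i^2 = |G| = 8: 1 + 1 + 1 + 1 + 4 = 8.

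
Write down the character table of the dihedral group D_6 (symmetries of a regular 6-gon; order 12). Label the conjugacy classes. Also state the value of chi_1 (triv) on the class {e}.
Conjugacy classes: {e} of size 1, {r^3} of size 1, {r^1, r^5} of size 2, {r^2, r^4} of size 2, {s, sr^2, ...} of size 3, {sr, sr^3, ...} of size 3.
Character table:
  irrep \ class              {e} (size 1)  {r^3} (size 1)  {r^1, r^5} (size 2)  {r^2, r^4} (size 2)  {s, sr^2, ...} (size 3)  {sr, sr^3, ...} (size 3)
  chi_1 (triv)               1             1               1                    1                    1                        1                       
  chi_2 (sign: r->1, s->-1)  1             1               1                    1                    -1                       -1                      
  chi_3 (r->-1, s->1)        1             -1              -1                   1                    1                        -1                      
  chi_4 (r->-1, s->-1)       1             -1              -1                   1                    -1                       1                       
  chi_5 (2d, j=1)            2             -2              1                    -1                   0                        0                       
  chi_6 (2d, j=2)            2             2               -1                   -1                   0                        0                       

Spot check: chi_1 (triv) on {e} = 1.

Working: D_6 has order 2*6 = 12 with 6 conjugacy classes, hence 6 irreducibles. Sum of squared dims 1 + 1 + 1 + 1 + 4 + 4 = 12 = |G|. Linear characters come from the abelianisation; the 2-dimensional irreps have character r^k -> 2*cos(2*pi*j*k/6), reflections -> 0.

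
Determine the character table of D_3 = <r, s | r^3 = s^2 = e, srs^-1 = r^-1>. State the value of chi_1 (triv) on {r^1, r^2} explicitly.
Conjugacy classes: {e} of size 1, {r^1, r^2} of size 2, {s, sr, ..., sr^2} of size 3.
Character table:
  irrep \ class              {e} (size 1)  {r^1, r^2} (size 2)  {s, sr, ..., sr^2} (size 3)
  chi_1 (triv)               1             1                    1                          
  chi_2 (sign: r->1, s->-1)  1             1                    -1                         
  chi_3 (2d, j=1)            2             -1                   0                          

Spot check: chi_1 (triv) on {r^1, r^2} = 1.

Working: D_3 has order 2*3 = 6 with 3 conjugacy classes, hence 3 irreducibles. Sum of squared dims 1 + 1 + 4 = 6 = |G|. Linear characters come from the abelianisation; the 2-dimensional irreps have character r^k -> 2*cos(2*pi*j*k/3), reflections -> 0.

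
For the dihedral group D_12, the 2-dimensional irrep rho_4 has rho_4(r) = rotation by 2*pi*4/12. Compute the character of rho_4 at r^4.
chi_{rho_4}(r^4) = 2*cos(2*pi*4*4/12) = -1

Proof sketch: rho_4(r^4) is rotation by angle 2*pi*4*4/12, whose trace is 2*cos(2*pi*4*4/12) = -1.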